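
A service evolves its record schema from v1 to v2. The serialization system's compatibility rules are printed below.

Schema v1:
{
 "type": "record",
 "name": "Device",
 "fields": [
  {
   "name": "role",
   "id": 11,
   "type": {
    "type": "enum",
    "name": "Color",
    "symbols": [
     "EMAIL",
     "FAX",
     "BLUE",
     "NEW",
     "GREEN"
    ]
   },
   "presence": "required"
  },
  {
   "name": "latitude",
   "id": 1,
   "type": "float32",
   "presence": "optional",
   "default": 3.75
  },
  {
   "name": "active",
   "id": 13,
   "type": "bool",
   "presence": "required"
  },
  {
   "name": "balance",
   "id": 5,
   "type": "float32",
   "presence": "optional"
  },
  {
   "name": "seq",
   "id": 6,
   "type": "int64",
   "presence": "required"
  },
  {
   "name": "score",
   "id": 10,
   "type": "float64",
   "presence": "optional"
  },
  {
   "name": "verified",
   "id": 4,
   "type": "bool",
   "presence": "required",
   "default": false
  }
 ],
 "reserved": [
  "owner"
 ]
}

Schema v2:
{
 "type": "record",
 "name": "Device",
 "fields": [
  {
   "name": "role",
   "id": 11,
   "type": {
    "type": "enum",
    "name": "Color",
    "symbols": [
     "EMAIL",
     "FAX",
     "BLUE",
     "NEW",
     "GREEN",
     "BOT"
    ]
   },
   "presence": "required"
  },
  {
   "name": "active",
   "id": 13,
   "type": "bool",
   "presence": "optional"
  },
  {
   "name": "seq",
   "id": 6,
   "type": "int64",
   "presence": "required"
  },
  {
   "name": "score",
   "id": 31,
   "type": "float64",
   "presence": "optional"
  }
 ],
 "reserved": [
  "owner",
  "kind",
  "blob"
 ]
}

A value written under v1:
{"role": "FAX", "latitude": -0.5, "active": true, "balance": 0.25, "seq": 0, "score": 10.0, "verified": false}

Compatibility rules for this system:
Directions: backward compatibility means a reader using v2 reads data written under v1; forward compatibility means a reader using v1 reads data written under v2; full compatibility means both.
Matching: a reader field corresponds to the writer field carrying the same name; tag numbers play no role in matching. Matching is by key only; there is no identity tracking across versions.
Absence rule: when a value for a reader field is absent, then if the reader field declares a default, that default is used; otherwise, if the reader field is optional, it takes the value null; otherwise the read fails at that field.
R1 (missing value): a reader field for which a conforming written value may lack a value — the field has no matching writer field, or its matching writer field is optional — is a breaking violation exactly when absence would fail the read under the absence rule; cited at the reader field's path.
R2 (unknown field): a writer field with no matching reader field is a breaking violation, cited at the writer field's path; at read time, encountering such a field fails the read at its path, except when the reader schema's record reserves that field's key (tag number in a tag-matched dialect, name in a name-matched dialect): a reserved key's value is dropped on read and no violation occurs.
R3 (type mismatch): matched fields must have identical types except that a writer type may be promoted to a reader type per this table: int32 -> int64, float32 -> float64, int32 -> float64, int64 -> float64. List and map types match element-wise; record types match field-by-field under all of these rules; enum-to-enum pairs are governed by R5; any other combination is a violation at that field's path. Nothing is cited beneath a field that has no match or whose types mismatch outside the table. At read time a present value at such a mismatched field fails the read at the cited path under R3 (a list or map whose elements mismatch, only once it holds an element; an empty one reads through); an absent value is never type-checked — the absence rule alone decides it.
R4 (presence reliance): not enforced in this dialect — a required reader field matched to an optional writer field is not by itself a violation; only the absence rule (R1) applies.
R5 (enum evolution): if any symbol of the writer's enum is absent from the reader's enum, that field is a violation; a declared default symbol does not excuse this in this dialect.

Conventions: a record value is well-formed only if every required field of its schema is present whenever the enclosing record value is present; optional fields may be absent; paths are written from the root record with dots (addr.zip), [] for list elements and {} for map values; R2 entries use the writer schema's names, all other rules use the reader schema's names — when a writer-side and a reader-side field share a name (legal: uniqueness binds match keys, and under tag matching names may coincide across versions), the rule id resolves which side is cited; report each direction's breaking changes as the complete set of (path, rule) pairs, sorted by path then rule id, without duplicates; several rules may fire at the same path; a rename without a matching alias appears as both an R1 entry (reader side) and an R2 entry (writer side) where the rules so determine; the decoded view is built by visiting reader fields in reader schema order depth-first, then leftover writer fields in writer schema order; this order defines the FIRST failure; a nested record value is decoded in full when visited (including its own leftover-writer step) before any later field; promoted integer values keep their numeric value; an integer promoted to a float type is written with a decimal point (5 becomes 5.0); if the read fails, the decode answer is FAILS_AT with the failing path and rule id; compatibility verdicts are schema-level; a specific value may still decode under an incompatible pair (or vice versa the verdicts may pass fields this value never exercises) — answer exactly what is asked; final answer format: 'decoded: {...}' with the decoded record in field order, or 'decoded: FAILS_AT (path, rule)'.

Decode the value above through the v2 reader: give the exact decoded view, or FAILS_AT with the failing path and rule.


decoded: FAILS_AT (latitude, R2)

arrows below run writer -> reader for Device
decode (reader v2):
  role := "FAX"
  active := true
  seq := 0
  score := 10.0
  read fails at latitude under R2 (unknown field)
  => FAILS_AT (latitude, R2)
the other Device changes do not affect what is asked:
  enum Color (field role in record Device): symbol BOT added -> schema-level compatibility only; this Device value's decode is unchanged
  field active in record Device: required changed to optional -> schema-level compatibility only; this Device value's decode is unchanged
  field score in record Device: tag 10 changed to 31 -> triggers nothing under the printed rules; the Device answer is the same either way
  removed field verified from record Device -> schema-level compatibility only; this Device value's decode is unchanged
  removed field balance from record Device -> schema-level compatibility only; this Device value's decode is unchanged


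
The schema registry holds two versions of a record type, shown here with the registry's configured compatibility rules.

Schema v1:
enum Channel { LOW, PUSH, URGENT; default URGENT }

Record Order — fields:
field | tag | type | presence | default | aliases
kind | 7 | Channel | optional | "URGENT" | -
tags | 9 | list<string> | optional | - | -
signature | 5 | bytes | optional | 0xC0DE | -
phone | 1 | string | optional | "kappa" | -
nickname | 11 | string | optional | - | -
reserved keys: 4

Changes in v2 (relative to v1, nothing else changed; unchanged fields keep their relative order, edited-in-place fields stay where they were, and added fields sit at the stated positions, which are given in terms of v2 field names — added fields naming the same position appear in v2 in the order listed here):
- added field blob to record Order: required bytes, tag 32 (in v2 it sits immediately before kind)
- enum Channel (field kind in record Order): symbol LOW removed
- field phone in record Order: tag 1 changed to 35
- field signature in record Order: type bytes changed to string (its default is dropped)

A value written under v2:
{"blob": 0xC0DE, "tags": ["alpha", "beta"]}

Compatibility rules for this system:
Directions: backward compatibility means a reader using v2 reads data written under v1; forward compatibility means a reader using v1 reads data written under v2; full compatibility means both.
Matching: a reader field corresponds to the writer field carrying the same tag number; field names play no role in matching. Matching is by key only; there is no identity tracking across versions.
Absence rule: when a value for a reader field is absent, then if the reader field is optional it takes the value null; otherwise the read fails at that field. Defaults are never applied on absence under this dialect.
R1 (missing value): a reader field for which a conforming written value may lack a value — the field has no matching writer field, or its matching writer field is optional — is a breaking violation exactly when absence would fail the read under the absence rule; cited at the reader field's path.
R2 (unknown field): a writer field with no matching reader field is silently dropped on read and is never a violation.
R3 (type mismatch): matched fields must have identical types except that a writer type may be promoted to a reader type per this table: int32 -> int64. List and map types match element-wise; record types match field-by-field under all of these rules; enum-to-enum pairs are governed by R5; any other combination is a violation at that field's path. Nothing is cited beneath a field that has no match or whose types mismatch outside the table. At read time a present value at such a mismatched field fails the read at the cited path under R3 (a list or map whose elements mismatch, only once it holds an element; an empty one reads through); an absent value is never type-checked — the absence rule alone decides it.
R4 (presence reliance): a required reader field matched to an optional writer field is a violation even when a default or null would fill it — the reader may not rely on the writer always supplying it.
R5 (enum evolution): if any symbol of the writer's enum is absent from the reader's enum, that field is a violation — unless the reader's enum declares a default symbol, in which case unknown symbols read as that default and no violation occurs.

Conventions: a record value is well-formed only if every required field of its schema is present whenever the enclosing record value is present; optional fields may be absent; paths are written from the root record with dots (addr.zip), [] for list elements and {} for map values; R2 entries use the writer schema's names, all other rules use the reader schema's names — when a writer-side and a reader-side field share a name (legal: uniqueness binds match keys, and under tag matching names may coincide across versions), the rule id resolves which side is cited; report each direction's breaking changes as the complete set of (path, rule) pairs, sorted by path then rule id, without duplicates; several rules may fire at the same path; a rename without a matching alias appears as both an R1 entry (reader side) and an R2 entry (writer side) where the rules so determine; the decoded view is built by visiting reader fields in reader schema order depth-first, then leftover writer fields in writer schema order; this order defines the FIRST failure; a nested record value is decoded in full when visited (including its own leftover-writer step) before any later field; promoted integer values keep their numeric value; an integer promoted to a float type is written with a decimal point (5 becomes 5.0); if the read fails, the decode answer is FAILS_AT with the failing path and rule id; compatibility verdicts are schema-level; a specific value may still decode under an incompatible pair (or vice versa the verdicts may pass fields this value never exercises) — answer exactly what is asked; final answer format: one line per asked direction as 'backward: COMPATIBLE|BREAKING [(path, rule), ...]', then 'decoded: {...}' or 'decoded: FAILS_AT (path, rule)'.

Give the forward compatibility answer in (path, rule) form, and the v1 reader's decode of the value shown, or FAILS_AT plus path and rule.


forward: BREAKING [(signature, R3)]; decoded: {"kind": null, "tags": ["alpha", "beta"], "signature": null, "phone": null, "nickname": null}

arrows below run writer -> reader for Order
forward for Order (reader v1, writer v2):
  Channel -> Channel, writer optional: kind aligns to kind
  list<string> -> list<string>, writer optional: tags aligns to tags
  string -> bytes, writer optional: signature aligns to signature
  phone: no writer match
  string -> string, writer optional: nickname aligns to nickname
  blob (writer side), unknown to reader
  phone (writer side), unknown to reader
  R3 fires at signature
  forward on Order therefore BREAKING (1)
decoding the Order value with the v1 reader:
  kind := null (not supplied -> null)
  tags := ["alpha", "beta"]
  signature := null (not supplied -> null)
  phone := null (not supplied -> null)
  nickname := null (not supplied -> null)
  writer blob: unmatched, discarded
  => decoded: {"kind": null, "tags": ["alpha", "beta"], "signature": null, "phone": null, "nickname": null}
checking off the Order differences that do not matter here:
  added field blob to record Order: required bytes, tag 32 (in v2 it sits immediately before kind) -> fires only in the backward direction of Order, which is not asked here
  enum Channel (field kind in record Order): symbol LOW removed -> triggers nothing under Order's printed rules — same verdict
  field phone in record Order: tag 1 changed to 35 -> triggers nothing under Order's printed rules — same verdict


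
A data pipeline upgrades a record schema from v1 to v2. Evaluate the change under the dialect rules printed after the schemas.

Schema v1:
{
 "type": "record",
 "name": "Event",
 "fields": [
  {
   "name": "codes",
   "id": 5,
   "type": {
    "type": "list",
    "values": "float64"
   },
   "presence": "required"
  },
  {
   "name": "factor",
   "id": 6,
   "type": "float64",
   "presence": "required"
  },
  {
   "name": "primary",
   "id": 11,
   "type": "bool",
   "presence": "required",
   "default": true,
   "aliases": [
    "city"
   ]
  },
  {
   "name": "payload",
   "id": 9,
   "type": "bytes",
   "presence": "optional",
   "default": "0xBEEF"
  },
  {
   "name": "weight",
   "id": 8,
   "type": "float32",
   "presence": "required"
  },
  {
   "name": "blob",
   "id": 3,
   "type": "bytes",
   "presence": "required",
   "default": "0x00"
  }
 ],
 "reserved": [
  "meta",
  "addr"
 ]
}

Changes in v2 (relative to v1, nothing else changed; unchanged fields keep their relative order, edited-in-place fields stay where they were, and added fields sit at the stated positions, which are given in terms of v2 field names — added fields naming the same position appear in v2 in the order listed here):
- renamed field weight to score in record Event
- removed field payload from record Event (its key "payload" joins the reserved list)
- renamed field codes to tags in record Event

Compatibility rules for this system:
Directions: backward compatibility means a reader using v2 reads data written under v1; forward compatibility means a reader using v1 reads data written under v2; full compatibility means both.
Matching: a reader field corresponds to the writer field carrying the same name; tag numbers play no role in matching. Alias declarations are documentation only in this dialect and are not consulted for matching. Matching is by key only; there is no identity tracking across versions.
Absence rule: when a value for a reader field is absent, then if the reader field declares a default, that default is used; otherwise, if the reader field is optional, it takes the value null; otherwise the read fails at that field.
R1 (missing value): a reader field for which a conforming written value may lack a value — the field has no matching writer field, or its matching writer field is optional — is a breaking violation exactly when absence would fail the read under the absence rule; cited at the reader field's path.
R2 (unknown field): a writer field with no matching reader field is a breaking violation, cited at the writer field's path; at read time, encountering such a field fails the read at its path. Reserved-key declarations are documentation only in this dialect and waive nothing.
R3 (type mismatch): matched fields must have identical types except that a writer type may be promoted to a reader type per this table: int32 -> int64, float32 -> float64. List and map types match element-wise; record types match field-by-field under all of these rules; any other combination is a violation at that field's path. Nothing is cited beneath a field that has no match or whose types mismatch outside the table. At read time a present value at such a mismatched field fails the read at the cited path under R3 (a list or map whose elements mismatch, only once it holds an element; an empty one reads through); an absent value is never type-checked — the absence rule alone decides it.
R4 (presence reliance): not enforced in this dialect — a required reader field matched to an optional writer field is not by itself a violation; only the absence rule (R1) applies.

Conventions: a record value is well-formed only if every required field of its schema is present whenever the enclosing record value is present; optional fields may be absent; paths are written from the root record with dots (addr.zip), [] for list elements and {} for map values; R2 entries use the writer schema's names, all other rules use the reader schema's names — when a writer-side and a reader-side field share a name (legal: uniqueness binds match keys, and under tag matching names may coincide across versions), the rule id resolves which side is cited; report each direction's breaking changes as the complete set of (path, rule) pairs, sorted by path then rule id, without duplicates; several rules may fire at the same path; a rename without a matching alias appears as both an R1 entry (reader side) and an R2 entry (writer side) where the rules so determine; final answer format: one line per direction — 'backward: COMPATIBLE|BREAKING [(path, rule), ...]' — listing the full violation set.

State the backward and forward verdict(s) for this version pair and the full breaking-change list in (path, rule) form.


arrows below run writer -> reader for Event
backward on Event — v2 reading data written by v1:
  tags: no writer-side match
  float64 -> float64, writer required: factor aligns to factor
  bool -> bool, writer required: primary aligns to primary
  score: no writer-side match
  bytes -> bytes, writer required: blob aligns to blob
  writer codes: unknown to reader
  writer payload: unknown to reader
  writer weight: unknown to reader
  R2 fires at codes
  R2 fires at payload
  R1 fires at score
  R1 fires at tags
  R2 fires at weight
  => 5 violation(s): backward is BREAKING for Event
forward on Event — v1 reading data written by v2:
  codes: no writer-side match
  float64 -> float64, writer required: factor aligns to factor
  bool -> bool, writer required: primary aligns to primary
  payload: no writer-side match
  weight: no writer-side match
  bytes -> bytes, writer required: blob aligns to blob
  writer tags: unknown to reader
  writer score: unknown to reader
  R1 fires at codes
  R2 fires at score
  R2 fires at tags
  R1 fires at weight
  => 4 violation(s): forward is BREAKING for Event

backward: BREAKING [(codes, R2), (payload, R2), (score, R1), (tags, R1), (weight, R2)]; forward: BREAKING [(codes, R1), (score, R2), (tags, R2), (weight, R1)]


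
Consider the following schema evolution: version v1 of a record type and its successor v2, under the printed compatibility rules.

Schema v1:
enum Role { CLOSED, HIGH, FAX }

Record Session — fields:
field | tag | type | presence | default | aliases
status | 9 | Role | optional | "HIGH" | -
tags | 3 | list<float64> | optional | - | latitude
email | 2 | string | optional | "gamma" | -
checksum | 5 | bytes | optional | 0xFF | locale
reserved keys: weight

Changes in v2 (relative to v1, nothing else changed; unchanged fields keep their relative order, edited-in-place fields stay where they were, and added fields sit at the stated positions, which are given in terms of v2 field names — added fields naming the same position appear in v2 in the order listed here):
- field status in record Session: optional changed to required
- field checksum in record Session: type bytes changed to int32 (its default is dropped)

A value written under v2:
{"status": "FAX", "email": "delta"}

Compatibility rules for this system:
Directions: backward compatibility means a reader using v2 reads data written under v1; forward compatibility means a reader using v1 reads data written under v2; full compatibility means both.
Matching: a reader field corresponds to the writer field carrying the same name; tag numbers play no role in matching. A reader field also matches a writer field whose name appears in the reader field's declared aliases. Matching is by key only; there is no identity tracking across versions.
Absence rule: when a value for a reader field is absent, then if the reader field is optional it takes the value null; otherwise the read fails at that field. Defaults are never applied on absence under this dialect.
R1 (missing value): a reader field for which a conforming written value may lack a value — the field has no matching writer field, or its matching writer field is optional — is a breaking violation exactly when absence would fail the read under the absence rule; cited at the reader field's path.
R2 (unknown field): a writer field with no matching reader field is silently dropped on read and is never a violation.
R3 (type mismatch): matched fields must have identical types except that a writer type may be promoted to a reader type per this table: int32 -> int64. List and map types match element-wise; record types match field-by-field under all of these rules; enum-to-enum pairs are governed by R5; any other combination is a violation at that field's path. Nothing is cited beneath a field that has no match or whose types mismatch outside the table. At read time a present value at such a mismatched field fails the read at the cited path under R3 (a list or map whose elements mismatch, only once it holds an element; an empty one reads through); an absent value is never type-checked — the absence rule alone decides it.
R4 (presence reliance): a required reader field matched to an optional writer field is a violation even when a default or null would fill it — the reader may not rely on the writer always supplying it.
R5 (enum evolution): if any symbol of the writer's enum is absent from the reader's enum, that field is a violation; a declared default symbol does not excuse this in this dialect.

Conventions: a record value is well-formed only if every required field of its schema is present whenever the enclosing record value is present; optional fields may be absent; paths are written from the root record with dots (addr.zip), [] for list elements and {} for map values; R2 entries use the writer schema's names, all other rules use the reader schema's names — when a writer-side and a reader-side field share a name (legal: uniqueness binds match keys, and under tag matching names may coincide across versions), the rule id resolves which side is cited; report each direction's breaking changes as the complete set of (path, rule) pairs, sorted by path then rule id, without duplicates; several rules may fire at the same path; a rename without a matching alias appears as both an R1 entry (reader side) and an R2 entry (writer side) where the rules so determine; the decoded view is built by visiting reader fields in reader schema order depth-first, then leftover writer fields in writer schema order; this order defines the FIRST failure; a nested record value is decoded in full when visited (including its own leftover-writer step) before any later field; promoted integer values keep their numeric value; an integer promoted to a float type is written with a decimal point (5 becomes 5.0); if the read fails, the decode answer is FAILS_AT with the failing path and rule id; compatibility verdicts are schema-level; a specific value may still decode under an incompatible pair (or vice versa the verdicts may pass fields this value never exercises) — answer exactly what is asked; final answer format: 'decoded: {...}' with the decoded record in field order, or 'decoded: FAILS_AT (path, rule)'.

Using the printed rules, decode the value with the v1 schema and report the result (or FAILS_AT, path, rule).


decoded: {"status": "FAX", "tags": null, "email": "delta", "checksum": null}

in Session below, arrows point writer -> reader
decode (reader v1):
  status := "FAX"
  tags := null (missing; optional => null)
  email := "delta"
  checksum := null (missing; optional => null)
  => decoded: {"status": "FAX", "tags": null, "email": "delta", "checksum": null}
the rest of the Session diff is inert for this question:
  field status in record Session: optional changed to required -> affects the rule determinations only; this particular Session value decodes identically
  field checksum in record Session: type bytes changed to int32 (its default is dropped) -> affects the rule determinations only; this particular Session value decodes identically


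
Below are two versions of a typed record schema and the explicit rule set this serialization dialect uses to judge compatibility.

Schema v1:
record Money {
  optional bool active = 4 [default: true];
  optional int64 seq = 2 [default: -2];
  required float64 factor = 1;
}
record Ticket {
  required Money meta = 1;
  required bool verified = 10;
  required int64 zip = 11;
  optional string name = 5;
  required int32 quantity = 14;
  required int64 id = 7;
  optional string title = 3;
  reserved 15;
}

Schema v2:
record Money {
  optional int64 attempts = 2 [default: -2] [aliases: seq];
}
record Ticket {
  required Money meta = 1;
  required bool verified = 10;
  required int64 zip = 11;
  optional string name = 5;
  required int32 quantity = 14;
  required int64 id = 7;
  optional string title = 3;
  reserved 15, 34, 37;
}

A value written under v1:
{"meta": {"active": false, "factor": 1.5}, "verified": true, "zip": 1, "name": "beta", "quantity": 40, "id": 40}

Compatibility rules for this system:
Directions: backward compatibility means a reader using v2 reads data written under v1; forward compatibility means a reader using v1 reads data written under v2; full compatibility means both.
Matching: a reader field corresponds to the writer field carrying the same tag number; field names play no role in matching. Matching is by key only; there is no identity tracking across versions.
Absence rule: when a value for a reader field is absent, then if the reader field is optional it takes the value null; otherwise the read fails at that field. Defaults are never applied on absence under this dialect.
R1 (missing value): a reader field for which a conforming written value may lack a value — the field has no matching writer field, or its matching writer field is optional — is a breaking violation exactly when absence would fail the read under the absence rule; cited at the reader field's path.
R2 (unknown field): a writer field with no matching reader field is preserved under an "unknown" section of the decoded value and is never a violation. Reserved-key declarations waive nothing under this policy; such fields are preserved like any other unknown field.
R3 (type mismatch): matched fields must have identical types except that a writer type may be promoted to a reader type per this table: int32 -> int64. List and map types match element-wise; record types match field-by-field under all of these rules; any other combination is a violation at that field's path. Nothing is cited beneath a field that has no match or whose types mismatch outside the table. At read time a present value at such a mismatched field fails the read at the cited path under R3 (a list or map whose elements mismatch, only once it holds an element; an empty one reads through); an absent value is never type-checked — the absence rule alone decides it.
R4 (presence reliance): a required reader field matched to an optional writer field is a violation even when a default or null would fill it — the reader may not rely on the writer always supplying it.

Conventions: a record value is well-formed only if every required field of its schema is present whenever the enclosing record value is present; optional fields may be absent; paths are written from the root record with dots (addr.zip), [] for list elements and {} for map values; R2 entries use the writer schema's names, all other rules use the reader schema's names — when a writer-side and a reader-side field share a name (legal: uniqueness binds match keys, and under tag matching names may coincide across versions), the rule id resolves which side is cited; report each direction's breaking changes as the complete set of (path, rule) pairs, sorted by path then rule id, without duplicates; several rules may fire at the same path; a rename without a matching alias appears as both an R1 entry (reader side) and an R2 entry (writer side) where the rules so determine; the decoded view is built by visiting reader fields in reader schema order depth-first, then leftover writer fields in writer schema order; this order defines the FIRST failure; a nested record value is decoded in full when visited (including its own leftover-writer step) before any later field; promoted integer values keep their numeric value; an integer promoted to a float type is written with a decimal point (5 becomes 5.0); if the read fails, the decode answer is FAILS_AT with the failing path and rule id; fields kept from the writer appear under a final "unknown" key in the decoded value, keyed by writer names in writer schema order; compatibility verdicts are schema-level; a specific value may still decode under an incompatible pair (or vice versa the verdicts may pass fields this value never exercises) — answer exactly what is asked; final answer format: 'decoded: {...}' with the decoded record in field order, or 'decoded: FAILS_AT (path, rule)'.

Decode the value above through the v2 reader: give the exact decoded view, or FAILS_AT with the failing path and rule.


decoded: {"meta": {"attempts": null, "unknown": {"active": false, "factor": 1.5}}, "verified": true, "zip": 1, "name": "beta", "quantity": 40, "id": 40, "title": null}

each type pair in Ticket: writer, then reader
decoding the Ticket value with the v2 reader:
  meta.attempts := null (not supplied -> null)
  writer meta.active: kept under "unknown"
  writer meta.factor: kept under "unknown"
  verified := true
  zip := 1
  name := "beta"
  quantity := 40
  id := 40
  title := null (not supplied -> null)
  => decoded: {"meta": {"attempts": null, "unknown": {"active": false, "factor": 1.5}}, "verified": true, "zip": 1, "name": "beta", "quantity": 40, "id": 40, "title": null}


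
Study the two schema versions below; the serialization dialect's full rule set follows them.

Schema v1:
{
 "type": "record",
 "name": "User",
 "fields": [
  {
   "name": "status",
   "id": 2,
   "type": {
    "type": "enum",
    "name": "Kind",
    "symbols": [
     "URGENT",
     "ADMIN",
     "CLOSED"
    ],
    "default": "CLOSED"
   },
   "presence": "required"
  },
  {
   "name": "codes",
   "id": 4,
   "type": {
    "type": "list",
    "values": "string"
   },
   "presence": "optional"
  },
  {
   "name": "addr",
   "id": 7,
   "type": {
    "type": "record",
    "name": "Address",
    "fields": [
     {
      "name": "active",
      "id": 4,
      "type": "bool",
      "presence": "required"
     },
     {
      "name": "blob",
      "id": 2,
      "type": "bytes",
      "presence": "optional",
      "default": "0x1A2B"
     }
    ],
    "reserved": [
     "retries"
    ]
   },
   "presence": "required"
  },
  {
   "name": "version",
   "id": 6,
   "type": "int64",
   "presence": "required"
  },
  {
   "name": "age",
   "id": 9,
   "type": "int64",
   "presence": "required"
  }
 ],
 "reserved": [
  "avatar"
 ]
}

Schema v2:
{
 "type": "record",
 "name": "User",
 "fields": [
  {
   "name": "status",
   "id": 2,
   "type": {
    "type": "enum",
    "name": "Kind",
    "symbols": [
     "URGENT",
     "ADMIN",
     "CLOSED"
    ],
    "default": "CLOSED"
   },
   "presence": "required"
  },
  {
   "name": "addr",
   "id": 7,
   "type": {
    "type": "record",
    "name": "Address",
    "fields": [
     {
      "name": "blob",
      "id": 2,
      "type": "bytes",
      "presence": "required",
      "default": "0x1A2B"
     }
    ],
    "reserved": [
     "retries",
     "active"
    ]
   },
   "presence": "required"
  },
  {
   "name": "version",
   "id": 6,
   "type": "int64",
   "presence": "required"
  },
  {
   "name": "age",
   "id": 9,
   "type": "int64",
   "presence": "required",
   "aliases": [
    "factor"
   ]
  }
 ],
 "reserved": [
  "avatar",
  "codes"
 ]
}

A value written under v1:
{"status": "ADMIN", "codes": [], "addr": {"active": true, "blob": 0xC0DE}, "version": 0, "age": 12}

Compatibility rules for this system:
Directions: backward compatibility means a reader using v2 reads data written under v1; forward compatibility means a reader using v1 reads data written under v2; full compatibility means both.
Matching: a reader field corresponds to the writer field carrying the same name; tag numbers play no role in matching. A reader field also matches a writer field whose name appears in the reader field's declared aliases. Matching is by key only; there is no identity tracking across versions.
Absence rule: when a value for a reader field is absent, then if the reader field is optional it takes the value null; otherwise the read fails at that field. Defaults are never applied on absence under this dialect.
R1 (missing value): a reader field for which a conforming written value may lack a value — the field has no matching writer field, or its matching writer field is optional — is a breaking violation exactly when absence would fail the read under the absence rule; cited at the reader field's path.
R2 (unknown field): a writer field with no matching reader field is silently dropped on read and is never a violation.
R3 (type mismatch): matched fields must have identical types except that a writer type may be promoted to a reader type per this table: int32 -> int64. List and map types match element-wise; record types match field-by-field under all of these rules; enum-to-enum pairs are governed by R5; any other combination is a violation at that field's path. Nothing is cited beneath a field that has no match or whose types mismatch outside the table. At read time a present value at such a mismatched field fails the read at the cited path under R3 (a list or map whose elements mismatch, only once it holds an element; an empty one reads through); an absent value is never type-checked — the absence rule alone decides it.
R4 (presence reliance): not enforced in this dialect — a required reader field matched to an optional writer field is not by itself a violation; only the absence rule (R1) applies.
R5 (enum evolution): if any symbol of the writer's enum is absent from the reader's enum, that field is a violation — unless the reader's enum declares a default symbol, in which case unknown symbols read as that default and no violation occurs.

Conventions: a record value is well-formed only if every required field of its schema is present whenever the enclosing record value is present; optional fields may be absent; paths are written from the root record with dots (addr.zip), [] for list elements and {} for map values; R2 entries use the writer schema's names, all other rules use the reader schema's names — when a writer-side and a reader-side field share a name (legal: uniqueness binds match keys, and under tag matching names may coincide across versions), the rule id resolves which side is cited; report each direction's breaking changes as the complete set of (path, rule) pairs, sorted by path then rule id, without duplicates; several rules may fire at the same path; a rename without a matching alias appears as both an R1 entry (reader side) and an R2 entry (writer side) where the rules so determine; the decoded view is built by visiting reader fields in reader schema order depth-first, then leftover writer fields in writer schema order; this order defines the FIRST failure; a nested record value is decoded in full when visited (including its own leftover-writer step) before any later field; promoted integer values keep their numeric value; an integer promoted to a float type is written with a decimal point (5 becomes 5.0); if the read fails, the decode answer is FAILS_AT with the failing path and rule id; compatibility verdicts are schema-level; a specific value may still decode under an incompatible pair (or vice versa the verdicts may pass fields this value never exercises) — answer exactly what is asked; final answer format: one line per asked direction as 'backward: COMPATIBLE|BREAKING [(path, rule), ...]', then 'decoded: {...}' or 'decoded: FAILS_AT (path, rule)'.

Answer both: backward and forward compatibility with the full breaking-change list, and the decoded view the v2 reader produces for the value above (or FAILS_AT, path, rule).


backward: BREAKING [(addr.blob, R1)]; forward: BREAKING [(addr.active, R1)]; decoded: {"status": "ADMIN", "addr": {"blob": 0xC0DE}, "version": 0, "age": 12}

each type pair in User: writer, then reader
backward analysis of User with v2 as reader and v1 as writer:
  status: Kind -> Kind, writer required; from status
  addr: Address -> Address, writer required; from addr
  version: int64 -> int64, writer required; from version
  age: int64 -> int64, writer required; from age
  writer codes: unknown to reader
  addr.blob: bytes -> bytes, writer optional; from addr.blob
  writer addr.active: unknown to reader
  rule R1 violated at addr.blob
  => backward verdict for User: BREAKING, 1 violation(s)
forward analysis of User with v1 as reader and v2 as writer:
  status: Kind -> Kind, writer required; from status
  no writer field matches reader codes
  addr: Address -> Address, writer required; from addr
  version: int64 -> int64, writer required; from version
  age: int64 -> int64, writer required; from age
  no writer field matches reader addr.active
  addr.blob: bytes -> bytes, writer required; from addr.blob
  rule R1 violated at addr.active
  => forward verdict for User: BREAKING, 1 violation(s)
decode walk for User under reader schema v2:
  status := "ADMIN"
  addr.blob := 0xC0DE
  writer addr.active: unknown -> dropped
  version := 0
  age := 12
  writer codes: unknown -> dropped
  => decoded: {"status": "ADMIN", "addr": {"blob": 0xC0DE}, "version": 0, "age": 12}


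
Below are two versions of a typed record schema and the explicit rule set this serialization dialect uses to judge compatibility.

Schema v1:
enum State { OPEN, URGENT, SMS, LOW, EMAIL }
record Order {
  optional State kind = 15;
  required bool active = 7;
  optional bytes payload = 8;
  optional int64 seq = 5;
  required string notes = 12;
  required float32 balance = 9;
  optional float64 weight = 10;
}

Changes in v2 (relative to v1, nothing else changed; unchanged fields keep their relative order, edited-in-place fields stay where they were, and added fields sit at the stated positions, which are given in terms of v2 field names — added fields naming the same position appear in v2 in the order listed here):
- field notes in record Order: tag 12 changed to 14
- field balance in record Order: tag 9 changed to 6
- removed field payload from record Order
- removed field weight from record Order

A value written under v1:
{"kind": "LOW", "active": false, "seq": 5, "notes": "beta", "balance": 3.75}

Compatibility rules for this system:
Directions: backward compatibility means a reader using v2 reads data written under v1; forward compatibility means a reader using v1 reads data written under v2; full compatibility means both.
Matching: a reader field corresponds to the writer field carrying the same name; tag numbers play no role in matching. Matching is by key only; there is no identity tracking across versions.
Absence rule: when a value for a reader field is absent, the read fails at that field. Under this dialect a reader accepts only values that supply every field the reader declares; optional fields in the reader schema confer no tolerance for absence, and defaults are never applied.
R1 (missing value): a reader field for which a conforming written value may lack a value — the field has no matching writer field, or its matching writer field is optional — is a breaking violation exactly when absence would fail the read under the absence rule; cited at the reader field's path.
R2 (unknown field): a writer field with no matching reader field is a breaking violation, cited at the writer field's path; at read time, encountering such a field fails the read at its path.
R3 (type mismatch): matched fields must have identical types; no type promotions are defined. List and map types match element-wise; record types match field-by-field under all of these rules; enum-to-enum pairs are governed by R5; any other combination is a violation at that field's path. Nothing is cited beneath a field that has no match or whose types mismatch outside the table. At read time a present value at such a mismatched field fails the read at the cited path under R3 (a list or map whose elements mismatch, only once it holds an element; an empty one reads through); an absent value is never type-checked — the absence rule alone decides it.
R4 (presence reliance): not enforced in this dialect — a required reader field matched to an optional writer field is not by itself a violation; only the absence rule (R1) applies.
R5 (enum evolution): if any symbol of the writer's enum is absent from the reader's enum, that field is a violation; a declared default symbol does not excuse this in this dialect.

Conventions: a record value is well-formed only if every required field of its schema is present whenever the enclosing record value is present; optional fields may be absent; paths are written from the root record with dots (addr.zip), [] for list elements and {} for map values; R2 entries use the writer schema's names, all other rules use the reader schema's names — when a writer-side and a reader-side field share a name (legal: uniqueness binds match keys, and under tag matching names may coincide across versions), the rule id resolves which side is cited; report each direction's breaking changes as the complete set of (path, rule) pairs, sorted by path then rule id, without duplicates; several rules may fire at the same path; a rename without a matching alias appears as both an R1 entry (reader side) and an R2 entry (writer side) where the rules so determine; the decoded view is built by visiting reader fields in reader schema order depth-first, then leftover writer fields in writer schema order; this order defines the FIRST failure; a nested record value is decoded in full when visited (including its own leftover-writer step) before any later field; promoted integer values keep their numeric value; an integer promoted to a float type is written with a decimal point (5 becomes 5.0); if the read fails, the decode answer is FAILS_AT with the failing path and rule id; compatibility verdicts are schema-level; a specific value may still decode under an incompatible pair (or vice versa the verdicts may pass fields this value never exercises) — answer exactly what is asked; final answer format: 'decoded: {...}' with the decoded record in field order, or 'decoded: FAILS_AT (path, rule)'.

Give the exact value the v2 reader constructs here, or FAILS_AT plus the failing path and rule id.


decoded: {"kind": "LOW", "active": false, "seq": 5, "notes": "beta", "balance": 3.75}

the writer's type comes first in each Order pair
migrating the Order value to v2:
  kind := "LOW"
  active := false
  seq := 5
  notes := "beta"
  balance := 3.75
  => decoded: {"kind": "LOW", "active": false, "seq": 5, "notes": "beta", "balance": 3.75}
ruling out the remaining Order differences:
  field notes in record Order: tag 12 changed to 14 -> no rule fires on it and the decoded Order view is identical with or without it
  field balance in record Order: tag 9 changed to 6 -> no rule fires on it and the decoded Order view is identical with or without it
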